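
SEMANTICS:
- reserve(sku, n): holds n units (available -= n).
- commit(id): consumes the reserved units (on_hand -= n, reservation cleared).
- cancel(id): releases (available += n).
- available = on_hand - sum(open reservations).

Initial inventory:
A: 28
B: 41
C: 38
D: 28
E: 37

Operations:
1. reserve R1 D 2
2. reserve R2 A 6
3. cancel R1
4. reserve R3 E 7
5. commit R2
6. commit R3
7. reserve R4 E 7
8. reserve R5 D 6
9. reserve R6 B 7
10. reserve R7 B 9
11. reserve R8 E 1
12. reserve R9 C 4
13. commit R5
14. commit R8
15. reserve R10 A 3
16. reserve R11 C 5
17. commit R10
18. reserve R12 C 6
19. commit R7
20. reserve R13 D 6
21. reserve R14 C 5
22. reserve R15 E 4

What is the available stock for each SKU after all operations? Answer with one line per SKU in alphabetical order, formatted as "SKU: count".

Step 1: reserve R1 D 2 -> on_hand[A=28 B=41 C=38 D=28 E=37] avail[A=28 B=41 C=38 D=26 E=37] open={R1}
Step 2: reserve R2 A 6 -> on_hand[A=28 B=41 C=38 D=28 E=37] avail[A=22 B=41 C=38 D=26 E=37] open={R1,R2}
Step 3: cancel R1 -> on_hand[A=28 B=41 C=38 D=28 E=37] avail[A=22 B=41 C=38 D=28 E=37] open={R2}
Step 4: reserve R3 E 7 -> on_hand[A=28 B=41 C=38 D=28 E=37] avail[A=22 B=41 C=38 D=28 E=30] open={R2,R3}
Step 5: commit R2 -> on_hand[A=22 B=41 C=38 D=28 E=37] avail[A=22 B=41 C=38 D=28 E=30] open={R3}
Step 6: commit R3 -> on_hand[A=22 B=41 C=38 D=28 E=30] avail[A=22 B=41 C=38 D=28 E=30] open={}
Step 7: reserve R4 E 7 -> on_hand[A=22 B=41 C=38 D=28 E=30] avail[A=22 B=41 C=38 D=28 E=23] open={R4}
Step 8: reserve R5 D 6 -> on_hand[A=22 B=41 C=38 D=28 E=30] avail[A=22 B=41 C=38 D=22 E=23] open={R4,R5}
Step 9: reserve R6 B 7 -> on_hand[A=22 B=41 C=38 D=28 E=30] avail[A=22 B=34 C=38 D=22 E=23] open={R4,R5,R6}
Step 10: reserve R7 B 9 -> on_hand[A=22 B=41 C=38 D=28 E=30] avail[A=22 B=25 C=38 D=22 E=23] open={R4,R5,R6,R7}
Step 11: reserve R8 E 1 -> on_hand[A=22 B=41 C=38 D=28 E=30] avail[A=22 B=25 C=38 D=22 E=22] open={R4,R5,R6,R7,R8}
Step 12: reserve R9 C 4 -> on_hand[A=22 B=41 C=38 D=28 E=30] avail[A=22 B=25 C=34 D=22 E=22] open={R4,R5,R6,R7,R8,R9}
Step 13: commit R5 -> on_hand[A=22 B=41 C=38 D=22 E=30] avail[A=22 B=25 C=34 D=22 E=22] open={R4,R6,R7,R8,R9}
Step 14: commit R8 -> on_hand[A=22 B=41 C=38 D=22 E=29] avail[A=22 B=25 C=34 D=22 E=22] open={R4,R6,R7,R9}
Step 15: reserve R10 A 3 -> on_hand[A=22 B=41 C=38 D=22 E=29] avail[A=19 B=25 C=34 D=22 E=22] open={R10,R4,R6,R7,R9}
Step 16: reserve R11 C 5 -> on_hand[A=22 B=41 C=38 D=22 E=29] avail[A=19 B=25 C=29 D=22 E=22] open={R10,R11,R4,R6,R7,R9}
Step 17: commit R10 -> on_hand[A=19 B=41 C=38 D=22 E=29] avail[A=19 B=25 C=29 D=22 E=22] open={R11,R4,R6,R7,R9}
Step 18: reserve R12 C 6 -> on_hand[A=19 B=41 C=38 D=22 E=29] avail[A=19 B=25 C=23 D=22 E=22] open={R11,R12,R4,R6,R7,R9}
Step 19: commit R7 -> on_hand[A=19 B=32 C=38 D=22 E=29] avail[A=19 B=25 C=23 D=22 E=22] open={R11,R12,R4,R6,R9}
Step 20: reserve R13 D 6 -> on_hand[A=19 B=32 C=38 D=22 E=29] avail[A=19 B=25 C=23 D=16 E=22] open={R11,R12,R13,R4,R6,R9}
Step 21: reserve R14 C 5 -> on_hand[A=19 B=32 C=38 D=22 E=29] avail[A=19 B=25 C=18 D=16 E=22] open={R11,R12,R13,R14,R4,R6,R9}
Step 22: reserve R15 E 4 -> on_hand[A=19 B=32 C=38 D=22 E=29] avail[A=19 B=25 C=18 D=16 E=18] open={R11,R12,R13,R14,R15,R4,R6,R9}

Answer: A: 19
B: 25
C: 18
D: 16
E: 18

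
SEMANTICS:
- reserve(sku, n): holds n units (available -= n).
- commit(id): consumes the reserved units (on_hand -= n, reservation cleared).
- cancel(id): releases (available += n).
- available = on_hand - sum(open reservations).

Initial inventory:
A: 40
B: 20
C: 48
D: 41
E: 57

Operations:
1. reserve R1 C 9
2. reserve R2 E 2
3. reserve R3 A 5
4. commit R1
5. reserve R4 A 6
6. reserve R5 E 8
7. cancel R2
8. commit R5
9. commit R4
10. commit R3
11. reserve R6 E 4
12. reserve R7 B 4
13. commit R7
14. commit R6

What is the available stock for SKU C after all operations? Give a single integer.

Answer: 39

Derivation:
Step 1: reserve R1 C 9 -> on_hand[A=40 B=20 C=48 D=41 E=57] avail[A=40 B=20 C=39 D=41 E=57] open={R1}
Step 2: reserve R2 E 2 -> on_hand[A=40 B=20 C=48 D=41 E=57] avail[A=40 B=20 C=39 D=41 E=55] open={R1,R2}
Step 3: reserve R3 A 5 -> on_hand[A=40 B=20 C=48 D=41 E=57] avail[A=35 B=20 C=39 D=41 E=55] open={R1,R2,R3}
Step 4: commit R1 -> on_hand[A=40 B=20 C=39 D=41 E=57] avail[A=35 B=20 C=39 D=41 E=55] open={R2,R3}
Step 5: reserve R4 A 6 -> on_hand[A=40 B=20 C=39 D=41 E=57] avail[A=29 B=20 C=39 D=41 E=55] open={R2,R3,R4}
Step 6: reserve R5 E 8 -> on_hand[A=40 B=20 C=39 D=41 E=57] avail[A=29 B=20 C=39 D=41 E=47] open={R2,R3,R4,R5}
Step 7: cancel R2 -> on_hand[A=40 B=20 C=39 D=41 E=57] avail[A=29 B=20 C=39 D=41 E=49] open={R3,R4,R5}
Step 8: commit R5 -> on_hand[A=40 B=20 C=39 D=41 E=49] avail[A=29 B=20 C=39 D=41 E=49] open={R3,R4}
Step 9: commit R4 -> on_hand[A=34 B=20 C=39 D=41 E=49] avail[A=29 B=20 C=39 D=41 E=49] open={R3}
Step 10: commit R3 -> on_hand[A=29 B=20 C=39 D=41 E=49] avail[A=29 B=20 C=39 D=41 E=49] open={}
Step 11: reserve R6 E 4 -> on_hand[A=29 B=20 C=39 D=41 E=49] avail[A=29 B=20 C=39 D=41 E=45] open={R6}
Step 12: reserve R7 B 4 -> on_hand[A=29 B=20 C=39 D=41 E=49] avail[A=29 B=16 C=39 D=41 E=45] open={R6,R7}
Step 13: commit R7 -> on_hand[A=29 B=16 C=39 D=41 E=49] avail[A=29 B=16 C=39 D=41 E=45] open={R6}
Step 14: commit R6 -> on_hand[A=29 B=16 C=39 D=41 E=45] avail[A=29 B=16 C=39 D=41 E=45] open={}
Final available[C] = 39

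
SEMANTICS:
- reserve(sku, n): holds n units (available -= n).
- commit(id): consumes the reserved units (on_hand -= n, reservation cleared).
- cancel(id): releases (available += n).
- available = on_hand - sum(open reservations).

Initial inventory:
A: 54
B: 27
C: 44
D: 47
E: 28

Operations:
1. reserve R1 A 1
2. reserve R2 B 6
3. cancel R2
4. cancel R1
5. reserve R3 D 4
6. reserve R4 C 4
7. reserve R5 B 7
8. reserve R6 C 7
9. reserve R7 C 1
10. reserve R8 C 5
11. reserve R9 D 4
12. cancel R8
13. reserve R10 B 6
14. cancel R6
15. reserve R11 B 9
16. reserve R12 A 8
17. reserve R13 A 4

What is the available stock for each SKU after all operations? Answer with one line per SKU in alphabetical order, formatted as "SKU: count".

Answer: A: 42
B: 5
C: 39
D: 39
E: 28

Derivation:
Step 1: reserve R1 A 1 -> on_hand[A=54 B=27 C=44 D=47 E=28] avail[A=53 B=27 C=44 D=47 E=28] open={R1}
Step 2: reserve R2 B 6 -> on_hand[A=54 B=27 C=44 D=47 E=28] avail[A=53 B=21 C=44 D=47 E=28] open={R1,R2}
Step 3: cancel R2 -> on_hand[A=54 B=27 C=44 D=47 E=28] avail[A=53 B=27 C=44 D=47 E=28] open={R1}
Step 4: cancel R1 -> on_hand[A=54 B=27 C=44 D=47 E=28] avail[A=54 B=27 C=44 D=47 E=28] open={}
Step 5: reserve R3 D 4 -> on_hand[A=54 B=27 C=44 D=47 E=28] avail[A=54 B=27 C=44 D=43 E=28] open={R3}
Step 6: reserve R4 C 4 -> on_hand[A=54 B=27 C=44 D=47 E=28] avail[A=54 B=27 C=40 D=43 E=28] open={R3,R4}
Step 7: reserve R5 B 7 -> on_hand[A=54 B=27 C=44 D=47 E=28] avail[A=54 B=20 C=40 D=43 E=28] open={R3,R4,R5}
Step 8: reserve R6 C 7 -> on_hand[A=54 B=27 C=44 D=47 E=28] avail[A=54 B=20 C=33 D=43 E=28] open={R3,R4,R5,R6}
Step 9: reserve R7 C 1 -> on_hand[A=54 B=27 C=44 D=47 E=28] avail[A=54 B=20 C=32 D=43 E=28] open={R3,R4,R5,R6,R7}
Step 10: reserve R8 C 5 -> on_hand[A=54 B=27 C=44 D=47 E=28] avail[A=54 B=20 C=27 D=43 E=28] open={R3,R4,R5,R6,R7,R8}
Step 11: reserve R9 D 4 -> on_hand[A=54 B=27 C=44 D=47 E=28] avail[A=54 B=20 C=27 D=39 E=28] open={R3,R4,R5,R6,R7,R8,R9}
Step 12: cancel R8 -> on_hand[A=54 B=27 C=44 D=47 E=28] avail[A=54 B=20 C=32 D=39 E=28] open={R3,R4,R5,R6,R7,R9}
Step 13: reserve R10 B 6 -> on_hand[A=54 B=27 C=44 D=47 E=28] avail[A=54 B=14 C=32 D=39 E=28] open={R10,R3,R4,R5,R6,R7,R9}
Step 14: cancel R6 -> on_hand[A=54 B=27 C=44 D=47 E=28] avail[A=54 B=14 C=39 D=39 E=28] open={R10,R3,R4,R5,R7,R9}
Step 15: reserve R11 B 9 -> on_hand[A=54 B=27 C=44 D=47 E=28] avail[A=54 B=5 C=39 D=39 E=28] open={R10,R11,R3,R4,R5,R7,R9}
Step 16: reserve R12 A 8 -> on_hand[A=54 B=27 C=44 D=47 E=28] avail[A=46 B=5 C=39 D=39 E=28] open={R10,R11,R12,R3,R4,R5,R7,R9}
Step 17: reserve R13 A 4 -> on_hand[A=54 B=27 C=44 D=47 E=28] avail[A=42 B=5 C=39 D=39 E=28] open={R10,R11,R12,R13,R3,R4,R5,R7,R9}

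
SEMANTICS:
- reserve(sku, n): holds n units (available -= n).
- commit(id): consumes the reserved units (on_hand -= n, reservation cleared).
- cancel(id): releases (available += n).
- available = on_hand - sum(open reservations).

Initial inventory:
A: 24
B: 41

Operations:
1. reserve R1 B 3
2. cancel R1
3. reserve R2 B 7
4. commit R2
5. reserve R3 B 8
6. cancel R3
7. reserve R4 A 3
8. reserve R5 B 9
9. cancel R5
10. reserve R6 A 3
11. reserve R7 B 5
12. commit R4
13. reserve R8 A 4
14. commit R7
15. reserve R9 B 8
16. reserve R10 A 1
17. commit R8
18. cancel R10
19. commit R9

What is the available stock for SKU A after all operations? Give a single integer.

Answer: 14

Derivation:
Step 1: reserve R1 B 3 -> on_hand[A=24 B=41] avail[A=24 B=38] open={R1}
Step 2: cancel R1 -> on_hand[A=24 B=41] avail[A=24 B=41] open={}
Step 3: reserve R2 B 7 -> on_hand[A=24 B=41] avail[A=24 B=34] open={R2}
Step 4: commit R2 -> on_hand[A=24 B=34] avail[A=24 B=34] open={}
Step 5: reserve R3 B 8 -> on_hand[A=24 B=34] avail[A=24 B=26] open={R3}
Step 6: cancel R3 -> on_hand[A=24 B=34] avail[A=24 B=34] open={}
Step 7: reserve R4 A 3 -> on_hand[A=24 B=34] avail[A=21 B=34] open={R4}
Step 8: reserve R5 B 9 -> on_hand[A=24 B=34] avail[A=21 B=25] open={R4,R5}
Step 9: cancel R5 -> on_hand[A=24 B=34] avail[A=21 B=34] open={R4}
Step 10: reserve R6 A 3 -> on_hand[A=24 B=34] avail[A=18 B=34] open={R4,R6}
Step 11: reserve R7 B 5 -> on_hand[A=24 B=34] avail[A=18 B=29] open={R4,R6,R7}
Step 12: commit R4 -> on_hand[A=21 B=34] avail[A=18 B=29] open={R6,R7}
Step 13: reserve R8 A 4 -> on_hand[A=21 B=34] avail[A=14 B=29] open={R6,R7,R8}
Step 14: commit R7 -> on_hand[A=21 B=29] avail[A=14 B=29] open={R6,R8}
Step 15: reserve R9 B 8 -> on_hand[A=21 B=29] avail[A=14 B=21] open={R6,R8,R9}
Step 16: reserve R10 A 1 -> on_hand[A=21 B=29] avail[A=13 B=21] open={R10,R6,R8,R9}
Step 17: commit R8 -> on_hand[A=17 B=29] avail[A=13 B=21] open={R10,R6,R9}
Step 18: cancel R10 -> on_hand[A=17 B=29] avail[A=14 B=21] open={R6,R9}
Step 19: commit R9 -> on_hand[A=17 B=21] avail[A=14 B=21] open={R6}
Final available[A] = 14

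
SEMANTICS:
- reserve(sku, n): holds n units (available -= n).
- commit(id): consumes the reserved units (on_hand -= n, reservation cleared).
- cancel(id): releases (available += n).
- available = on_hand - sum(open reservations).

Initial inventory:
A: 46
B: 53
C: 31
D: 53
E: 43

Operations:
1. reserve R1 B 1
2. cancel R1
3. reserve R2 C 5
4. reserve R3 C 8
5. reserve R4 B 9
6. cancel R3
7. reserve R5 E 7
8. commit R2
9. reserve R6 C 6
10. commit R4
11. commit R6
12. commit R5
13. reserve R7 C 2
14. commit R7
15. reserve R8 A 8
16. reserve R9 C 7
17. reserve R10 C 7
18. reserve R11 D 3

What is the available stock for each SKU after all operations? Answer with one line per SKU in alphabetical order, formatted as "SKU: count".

Answer: A: 38
B: 44
C: 4
D: 50
E: 36

Derivation:
Step 1: reserve R1 B 1 -> on_hand[A=46 B=53 C=31 D=53 E=43] avail[A=46 B=52 C=31 D=53 E=43] open={R1}
Step 2: cancel R1 -> on_hand[A=46 B=53 C=31 D=53 E=43] avail[A=46 B=53 C=31 D=53 E=43] open={}
Step 3: reserve R2 C 5 -> on_hand[A=46 B=53 C=31 D=53 E=43] avail[A=46 B=53 C=26 D=53 E=43] open={R2}
Step 4: reserve R3 C 8 -> on_hand[A=46 B=53 C=31 D=53 E=43] avail[A=46 B=53 C=18 D=53 E=43] open={R2,R3}
Step 5: reserve R4 B 9 -> on_hand[A=46 B=53 C=31 D=53 E=43] avail[A=46 B=44 C=18 D=53 E=43] open={R2,R3,R4}
Step 6: cancel R3 -> on_hand[A=46 B=53 C=31 D=53 E=43] avail[A=46 B=44 C=26 D=53 E=43] open={R2,R4}
Step 7: reserve R5 E 7 -> on_hand[A=46 B=53 C=31 D=53 E=43] avail[A=46 B=44 C=26 D=53 E=36] open={R2,R4,R5}
Step 8: commit R2 -> on_hand[A=46 B=53 C=26 D=53 E=43] avail[A=46 B=44 C=26 D=53 E=36] open={R4,R5}
Step 9: reserve R6 C 6 -> on_hand[A=46 B=53 C=26 D=53 E=43] avail[A=46 B=44 C=20 D=53 E=36] open={R4,R5,R6}
Step 10: commit R4 -> on_hand[A=46 B=44 C=26 D=53 E=43] avail[A=46 B=44 C=20 D=53 E=36] open={R5,R6}
Step 11: commit R6 -> on_hand[A=46 B=44 C=20 D=53 E=43] avail[A=46 B=44 C=20 D=53 E=36] open={R5}
Step 12: commit R5 -> on_hand[A=46 B=44 C=20 D=53 E=36] avail[A=46 B=44 C=20 D=53 E=36] open={}
Step 13: reserve R7 C 2 -> on_hand[A=46 B=44 C=20 D=53 E=36] avail[A=46 B=44 C=18 D=53 E=36] open={R7}
Step 14: commit R7 -> on_hand[A=46 B=44 C=18 D=53 E=36] avail[A=46 B=44 C=18 D=53 E=36] open={}
Step 15: reserve R8 A 8 -> on_hand[A=46 B=44 C=18 D=53 E=36] avail[A=38 B=44 C=18 D=53 E=36] open={R8}
Step 16: reserve R9 C 7 -> on_hand[A=46 B=44 C=18 D=53 E=36] avail[A=38 B=44 C=11 D=53 E=36] open={R8,R9}
Step 17: reserve R10 C 7 -> on_hand[A=46 B=44 C=18 D=53 E=36] avail[A=38 B=44 C=4 D=53 E=36] open={R10,R8,R9}
Step 18: reserve R11 D 3 -> on_hand[A=46 B=44 C=18 D=53 E=36] avail[A=38 B=44 C=4 D=50 E=36] open={R10,R11,R8,R9}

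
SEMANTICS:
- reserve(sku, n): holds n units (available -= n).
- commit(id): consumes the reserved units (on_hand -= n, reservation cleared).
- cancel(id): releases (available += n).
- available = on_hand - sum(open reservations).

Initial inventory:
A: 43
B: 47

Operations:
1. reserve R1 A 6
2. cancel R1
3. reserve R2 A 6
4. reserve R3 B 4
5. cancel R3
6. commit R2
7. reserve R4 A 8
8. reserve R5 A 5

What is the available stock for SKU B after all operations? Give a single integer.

Answer: 47

Derivation:
Step 1: reserve R1 A 6 -> on_hand[A=43 B=47] avail[A=37 B=47] open={R1}
Step 2: cancel R1 -> on_hand[A=43 B=47] avail[A=43 B=47] open={}
Step 3: reserve R2 A 6 -> on_hand[A=43 B=47] avail[A=37 B=47] open={R2}
Step 4: reserve R3 B 4 -> on_hand[A=43 B=47] avail[A=37 B=43] open={R2,R3}
Step 5: cancel R3 -> on_hand[A=43 B=47] avail[A=37 B=47] open={R2}
Step 6: commit R2 -> on_hand[A=37 B=47] avail[A=37 B=47] open={}
Step 7: reserve R4 A 8 -> on_hand[A=37 B=47] avail[A=29 B=47] open={R4}
Step 8: reserve R5 A 5 -> on_hand[A=37 B=47] avail[A=24 B=47] open={R4,R5}
Final available[B] = 47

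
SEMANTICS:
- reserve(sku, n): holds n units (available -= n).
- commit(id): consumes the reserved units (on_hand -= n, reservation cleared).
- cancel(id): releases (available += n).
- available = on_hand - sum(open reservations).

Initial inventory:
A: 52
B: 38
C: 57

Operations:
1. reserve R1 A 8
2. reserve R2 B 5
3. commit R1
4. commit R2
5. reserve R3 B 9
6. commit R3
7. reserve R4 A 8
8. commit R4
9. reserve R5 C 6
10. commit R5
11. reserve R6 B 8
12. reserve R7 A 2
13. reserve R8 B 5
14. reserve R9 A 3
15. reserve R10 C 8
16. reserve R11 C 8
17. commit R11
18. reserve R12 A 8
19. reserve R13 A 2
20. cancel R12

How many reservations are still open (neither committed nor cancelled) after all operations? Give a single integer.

Answer: 6

Derivation:
Step 1: reserve R1 A 8 -> on_hand[A=52 B=38 C=57] avail[A=44 B=38 C=57] open={R1}
Step 2: reserve R2 B 5 -> on_hand[A=52 B=38 C=57] avail[A=44 B=33 C=57] open={R1,R2}
Step 3: commit R1 -> on_hand[A=44 B=38 C=57] avail[A=44 B=33 C=57] open={R2}
Step 4: commit R2 -> on_hand[A=44 B=33 C=57] avail[A=44 B=33 C=57] open={}
Step 5: reserve R3 B 9 -> on_hand[A=44 B=33 C=57] avail[A=44 B=24 C=57] open={R3}
Step 6: commit R3 -> on_hand[A=44 B=24 C=57] avail[A=44 B=24 C=57] open={}
Step 7: reserve R4 A 8 -> on_hand[A=44 B=24 C=57] avail[A=36 B=24 C=57] open={R4}
Step 8: commit R4 -> on_hand[A=36 B=24 C=57] avail[A=36 B=24 C=57] open={}
Step 9: reserve R5 C 6 -> on_hand[A=36 B=24 C=57] avail[A=36 B=24 C=51] open={R5}
Step 10: commit R5 -> on_hand[A=36 B=24 C=51] avail[A=36 B=24 C=51] open={}
Step 11: reserve R6 B 8 -> on_hand[A=36 B=24 C=51] avail[A=36 B=16 C=51] open={R6}
Step 12: reserve R7 A 2 -> on_hand[A=36 B=24 C=51] avail[A=34 B=16 C=51] open={R6,R7}
Step 13: reserve R8 B 5 -> on_hand[A=36 B=24 C=51] avail[A=34 B=11 C=51] open={R6,R7,R8}
Step 14: reserve R9 A 3 -> on_hand[A=36 B=24 C=51] avail[A=31 B=11 C=51] open={R6,R7,R8,R9}
Step 15: reserve R10 C 8 -> on_hand[A=36 B=24 C=51] avail[A=31 B=11 C=43] open={R10,R6,R7,R8,R9}
Step 16: reserve R11 C 8 -> on_hand[A=36 B=24 C=51] avail[A=31 B=11 C=35] open={R10,R11,R6,R7,R8,R9}
Step 17: commit R11 -> on_hand[A=36 B=24 C=43] avail[A=31 B=11 C=35] open={R10,R6,R7,R8,R9}
Step 18: reserve R12 A 8 -> on_hand[A=36 B=24 C=43] avail[A=23 B=11 C=35] open={R10,R12,R6,R7,R8,R9}
Step 19: reserve R13 A 2 -> on_hand[A=36 B=24 C=43] avail[A=21 B=11 C=35] open={R10,R12,R13,R6,R7,R8,R9}
Step 20: cancel R12 -> on_hand[A=36 B=24 C=43] avail[A=29 B=11 C=35] open={R10,R13,R6,R7,R8,R9}
Open reservations: ['R10', 'R13', 'R6', 'R7', 'R8', 'R9'] -> 6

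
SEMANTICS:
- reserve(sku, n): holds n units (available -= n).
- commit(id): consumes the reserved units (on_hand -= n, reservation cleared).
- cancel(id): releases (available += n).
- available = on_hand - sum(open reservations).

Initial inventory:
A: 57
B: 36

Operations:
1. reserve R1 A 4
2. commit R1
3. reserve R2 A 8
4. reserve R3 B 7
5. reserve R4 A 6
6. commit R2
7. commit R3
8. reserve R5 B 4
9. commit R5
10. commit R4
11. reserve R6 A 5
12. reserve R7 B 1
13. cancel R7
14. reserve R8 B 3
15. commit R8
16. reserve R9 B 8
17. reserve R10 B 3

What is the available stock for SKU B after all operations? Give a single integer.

Answer: 11

Derivation:
Step 1: reserve R1 A 4 -> on_hand[A=57 B=36] avail[A=53 B=36] open={R1}
Step 2: commit R1 -> on_hand[A=53 B=36] avail[A=53 B=36] open={}
Step 3: reserve R2 A 8 -> on_hand[A=53 B=36] avail[A=45 B=36] open={R2}
Step 4: reserve R3 B 7 -> on_hand[A=53 B=36] avail[A=45 B=29] open={R2,R3}
Step 5: reserve R4 A 6 -> on_hand[A=53 B=36] avail[A=39 B=29] open={R2,R3,R4}
Step 6: commit R2 -> on_hand[A=45 B=36] avail[A=39 B=29] open={R3,R4}
Step 7: commit R3 -> on_hand[A=45 B=29] avail[A=39 B=29] open={R4}
Step 8: reserve R5 B 4 -> on_hand[A=45 B=29] avail[A=39 B=25] open={R4,R5}
Step 9: commit R5 -> on_hand[A=45 B=25] avail[A=39 B=25] open={R4}
Step 10: commit R4 -> on_hand[A=39 B=25] avail[A=39 B=25] open={}
Step 11: reserve R6 A 5 -> on_hand[A=39 B=25] avail[A=34 B=25] open={R6}
Step 12: reserve R7 B 1 -> on_hand[A=39 B=25] avail[A=34 B=24] open={R6,R7}
Step 13: cancel R7 -> on_hand[A=39 B=25] avail[A=34 B=25] open={R6}
Step 14: reserve R8 B 3 -> on_hand[A=39 B=25] avail[A=34 B=22] open={R6,R8}
Step 15: commit R8 -> on_hand[A=39 B=22] avail[A=34 B=22] open={R6}
Step 16: reserve R9 B 8 -> on_hand[A=39 B=22] avail[A=34 B=14] open={R6,R9}
Step 17: reserve R10 B 3 -> on_hand[A=39 B=22] avail[A=34 B=11] open={R10,R6,R9}
Final available[B] = 11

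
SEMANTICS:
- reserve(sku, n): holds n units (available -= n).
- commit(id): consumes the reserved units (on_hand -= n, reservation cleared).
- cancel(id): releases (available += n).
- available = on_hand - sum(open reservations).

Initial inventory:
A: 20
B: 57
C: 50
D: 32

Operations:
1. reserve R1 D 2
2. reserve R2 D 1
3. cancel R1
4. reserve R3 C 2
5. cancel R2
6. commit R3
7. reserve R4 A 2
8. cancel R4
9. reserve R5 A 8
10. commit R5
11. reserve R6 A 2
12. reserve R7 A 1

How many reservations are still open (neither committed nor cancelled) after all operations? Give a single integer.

Step 1: reserve R1 D 2 -> on_hand[A=20 B=57 C=50 D=32] avail[A=20 B=57 C=50 D=30] open={R1}
Step 2: reserve R2 D 1 -> on_hand[A=20 B=57 C=50 D=32] avail[A=20 B=57 C=50 D=29] open={R1,R2}
Step 3: cancel R1 -> on_hand[A=20 B=57 C=50 D=32] avail[A=20 B=57 C=50 D=31] open={R2}
Step 4: reserve R3 C 2 -> on_hand[A=20 B=57 C=50 D=32] avail[A=20 B=57 C=48 D=31] open={R2,R3}
Step 5: cancel R2 -> on_hand[A=20 B=57 C=50 D=32] avail[A=20 B=57 C=48 D=32] open={R3}
Step 6: commit R3 -> on_hand[A=20 B=57 C=48 D=32] avail[A=20 B=57 C=48 D=32] open={}
Step 7: reserve R4 A 2 -> on_hand[A=20 B=57 C=48 D=32] avail[A=18 B=57 C=48 D=32] open={R4}
Step 8: cancel R4 -> on_hand[A=20 B=57 C=48 D=32] avail[A=20 B=57 C=48 D=32] open={}
Step 9: reserve R5 A 8 -> on_hand[A=20 B=57 C=48 D=32] avail[A=12 B=57 C=48 D=32] open={R5}
Step 10: commit R5 -> on_hand[A=12 B=57 C=48 D=32] avail[A=12 B=57 C=48 D=32] open={}
Step 11: reserve R6 A 2 -> on_hand[A=12 B=57 C=48 D=32] avail[A=10 B=57 C=48 D=32] open={R6}
Step 12: reserve R7 A 1 -> on_hand[A=12 B=57 C=48 D=32] avail[A=9 B=57 C=48 D=32] open={R6,R7}
Open reservations: ['R6', 'R7'] -> 2

Answer: 2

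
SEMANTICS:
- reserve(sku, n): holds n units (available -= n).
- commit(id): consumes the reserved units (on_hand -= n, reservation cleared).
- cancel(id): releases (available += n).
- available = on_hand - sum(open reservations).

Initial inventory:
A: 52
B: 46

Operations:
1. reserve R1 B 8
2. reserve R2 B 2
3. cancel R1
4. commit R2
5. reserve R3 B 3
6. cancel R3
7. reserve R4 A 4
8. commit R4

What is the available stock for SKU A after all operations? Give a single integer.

Answer: 48

Derivation:
Step 1: reserve R1 B 8 -> on_hand[A=52 B=46] avail[A=52 B=38] open={R1}
Step 2: reserve R2 B 2 -> on_hand[A=52 B=46] avail[A=52 B=36] open={R1,R2}
Step 3: cancel R1 -> on_hand[A=52 B=46] avail[A=52 B=44] open={R2}
Step 4: commit R2 -> on_hand[A=52 B=44] avail[A=52 B=44] open={}
Step 5: reserve R3 B 3 -> on_hand[A=52 B=44] avail[A=52 B=41] open={R3}
Step 6: cancel R3 -> on_hand[A=52 B=44] avail[A=52 B=44] open={}
Step 7: reserve R4 A 4 -> on_hand[A=52 B=44] avail[A=48 B=44] open={R4}
Step 8: commit R4 -> on_hand[A=48 B=44] avail[A=48 B=44] open={}
Final available[A] = 48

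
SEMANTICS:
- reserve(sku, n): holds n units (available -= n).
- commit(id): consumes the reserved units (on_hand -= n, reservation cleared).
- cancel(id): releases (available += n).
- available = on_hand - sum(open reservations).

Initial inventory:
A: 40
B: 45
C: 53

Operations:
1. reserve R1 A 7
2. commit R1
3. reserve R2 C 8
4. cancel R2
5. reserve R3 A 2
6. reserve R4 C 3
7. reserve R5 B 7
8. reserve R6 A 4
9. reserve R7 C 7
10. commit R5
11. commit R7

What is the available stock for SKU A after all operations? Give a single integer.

Step 1: reserve R1 A 7 -> on_hand[A=40 B=45 C=53] avail[A=33 B=45 C=53] open={R1}
Step 2: commit R1 -> on_hand[A=33 B=45 C=53] avail[A=33 B=45 C=53] open={}
Step 3: reserve R2 C 8 -> on_hand[A=33 B=45 C=53] avail[A=33 B=45 C=45] open={R2}
Step 4: cancel R2 -> on_hand[A=33 B=45 C=53] avail[A=33 B=45 C=53] open={}
Step 5: reserve R3 A 2 -> on_hand[A=33 B=45 C=53] avail[A=31 B=45 C=53] open={R3}
Step 6: reserve R4 C 3 -> on_hand[A=33 B=45 C=53] avail[A=31 B=45 C=50] open={R3,R4}
Step 7: reserve R5 B 7 -> on_hand[A=33 B=45 C=53] avail[A=31 B=38 C=50] open={R3,R4,R5}
Step 8: reserve R6 A 4 -> on_hand[A=33 B=45 C=53] avail[A=27 B=38 C=50] open={R3,R4,R5,R6}
Step 9: reserve R7 C 7 -> on_hand[A=33 B=45 C=53] avail[A=27 B=38 C=43] open={R3,R4,R5,R6,R7}
Step 10: commit R5 -> on_hand[A=33 B=38 C=53] avail[A=27 B=38 C=43] open={R3,R4,R6,R7}
Step 11: commit R7 -> on_hand[A=33 B=38 C=46] avail[A=27 B=38 C=43] open={R3,R4,R6}
Final available[A] = 27

Answer: 27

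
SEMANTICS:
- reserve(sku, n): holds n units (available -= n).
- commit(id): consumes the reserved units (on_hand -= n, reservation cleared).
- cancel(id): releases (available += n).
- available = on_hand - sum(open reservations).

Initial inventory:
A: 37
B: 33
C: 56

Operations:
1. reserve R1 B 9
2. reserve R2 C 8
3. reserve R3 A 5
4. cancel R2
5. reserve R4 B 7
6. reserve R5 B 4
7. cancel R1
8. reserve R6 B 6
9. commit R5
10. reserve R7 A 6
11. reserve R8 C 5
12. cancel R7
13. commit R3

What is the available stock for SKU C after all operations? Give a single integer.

Answer: 51

Derivation:
Step 1: reserve R1 B 9 -> on_hand[A=37 B=33 C=56] avail[A=37 B=24 C=56] open={R1}
Step 2: reserve R2 C 8 -> on_hand[A=37 B=33 C=56] avail[A=37 B=24 C=48] open={R1,R2}
Step 3: reserve R3 A 5 -> on_hand[A=37 B=33 C=56] avail[A=32 B=24 C=48] open={R1,R2,R3}
Step 4: cancel R2 -> on_hand[A=37 B=33 C=56] avail[A=32 B=24 C=56] open={R1,R3}
Step 5: reserve R4 B 7 -> on_hand[A=37 B=33 C=56] avail[A=32 B=17 C=56] open={R1,R3,R4}
Step 6: reserve R5 B 4 -> on_hand[A=37 B=33 C=56] avail[A=32 B=13 C=56] open={R1,R3,R4,R5}
Step 7: cancel R1 -> on_hand[A=37 B=33 C=56] avail[A=32 B=22 C=56] open={R3,R4,R5}
Step 8: reserve R6 B 6 -> on_hand[A=37 B=33 C=56] avail[A=32 B=16 C=56] open={R3,R4,R5,R6}
Step 9: commit R5 -> on_hand[A=37 B=29 C=56] avail[A=32 B=16 C=56] open={R3,R4,R6}
Step 10: reserve R7 A 6 -> on_hand[A=37 B=29 C=56] avail[A=26 B=16 C=56] open={R3,R4,R6,R7}
Step 11: reserve R8 C 5 -> on_hand[A=37 B=29 C=56] avail[A=26 B=16 C=51] open={R3,R4,R6,R7,R8}
Step 12: cancel R7 -> on_hand[A=37 B=29 C=56] avail[A=32 B=16 C=51] open={R3,R4,R6,R8}
Step 13: commit R3 -> on_hand[A=32 B=29 C=56] avail[A=32 B=16 C=51] open={R4,R6,R8}
Final available[C] = 51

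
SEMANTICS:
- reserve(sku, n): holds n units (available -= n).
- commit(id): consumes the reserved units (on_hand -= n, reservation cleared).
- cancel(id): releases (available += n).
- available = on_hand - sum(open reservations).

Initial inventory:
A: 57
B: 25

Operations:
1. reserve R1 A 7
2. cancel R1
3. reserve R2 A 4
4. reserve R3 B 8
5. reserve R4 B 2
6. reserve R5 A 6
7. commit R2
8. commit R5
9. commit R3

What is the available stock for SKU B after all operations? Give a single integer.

Step 1: reserve R1 A 7 -> on_hand[A=57 B=25] avail[A=50 B=25] open={R1}
Step 2: cancel R1 -> on_hand[A=57 B=25] avail[A=57 B=25] open={}
Step 3: reserve R2 A 4 -> on_hand[A=57 B=25] avail[A=53 B=25] open={R2}
Step 4: reserve R3 B 8 -> on_hand[A=57 B=25] avail[A=53 B=17] open={R2,R3}
Step 5: reserve R4 B 2 -> on_hand[A=57 B=25] avail[A=53 B=15] open={R2,R3,R4}
Step 6: reserve R5 A 6 -> on_hand[A=57 B=25] avail[A=47 B=15] open={R2,R3,R4,R5}
Step 7: commit R2 -> on_hand[A=53 B=25] avail[A=47 B=15] open={R3,R4,R5}
Step 8: commit R5 -> on_hand[A=47 B=25] avail[A=47 B=15] open={R3,R4}
Step 9: commit R3 -> on_hand[A=47 B=17] avail[A=47 B=15] open={R4}
Final available[B] = 15

Answer: 15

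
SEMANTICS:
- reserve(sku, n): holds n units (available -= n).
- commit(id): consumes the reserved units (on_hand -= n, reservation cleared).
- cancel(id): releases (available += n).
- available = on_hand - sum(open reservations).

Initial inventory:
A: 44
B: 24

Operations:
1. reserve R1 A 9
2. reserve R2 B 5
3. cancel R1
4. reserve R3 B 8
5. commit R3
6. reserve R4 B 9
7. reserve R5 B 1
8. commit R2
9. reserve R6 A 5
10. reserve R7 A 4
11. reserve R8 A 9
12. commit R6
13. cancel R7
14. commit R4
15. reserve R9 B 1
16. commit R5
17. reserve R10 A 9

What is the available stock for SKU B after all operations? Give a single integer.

Step 1: reserve R1 A 9 -> on_hand[A=44 B=24] avail[A=35 B=24] open={R1}
Step 2: reserve R2 B 5 -> on_hand[A=44 B=24] avail[A=35 B=19] open={R1,R2}
Step 3: cancel R1 -> on_hand[A=44 B=24] avail[A=44 B=19] open={R2}
Step 4: reserve R3 B 8 -> on_hand[A=44 B=24] avail[A=44 B=11] open={R2,R3}
Step 5: commit R3 -> on_hand[A=44 B=16] avail[A=44 B=11] open={R2}
Step 6: reserve R4 B 9 -> on_hand[A=44 B=16] avail[A=44 B=2] open={R2,R4}
Step 7: reserve R5 B 1 -> on_hand[A=44 B=16] avail[A=44 B=1] open={R2,R4,R5}
Step 8: commit R2 -> on_hand[A=44 B=11] avail[A=44 B=1] open={R4,R5}
Step 9: reserve R6 A 5 -> on_hand[A=44 B=11] avail[A=39 B=1] open={R4,R5,R6}
Step 10: reserve R7 A 4 -> on_hand[A=44 B=11] avail[A=35 B=1] open={R4,R5,R6,R7}
Step 11: reserve R8 A 9 -> on_hand[A=44 B=11] avail[A=26 B=1] open={R4,R5,R6,R7,R8}
Step 12: commit R6 -> on_hand[A=39 B=11] avail[A=26 B=1] open={R4,R5,R7,R8}
Step 13: cancel R7 -> on_hand[A=39 B=11] avail[A=30 B=1] open={R4,R5,R8}
Step 14: commit R4 -> on_hand[A=39 B=2] avail[A=30 B=1] open={R5,R8}
Step 15: reserve R9 B 1 -> on_hand[A=39 B=2] avail[A=30 B=0] open={R5,R8,R9}
Step 16: commit R5 -> on_hand[A=39 B=1] avail[A=30 B=0] open={R8,R9}
Step 17: reserve R10 A 9 -> on_hand[A=39 B=1] avail[A=21 B=0] open={R10,R8,R9}
Final available[B] = 0

Answer: 0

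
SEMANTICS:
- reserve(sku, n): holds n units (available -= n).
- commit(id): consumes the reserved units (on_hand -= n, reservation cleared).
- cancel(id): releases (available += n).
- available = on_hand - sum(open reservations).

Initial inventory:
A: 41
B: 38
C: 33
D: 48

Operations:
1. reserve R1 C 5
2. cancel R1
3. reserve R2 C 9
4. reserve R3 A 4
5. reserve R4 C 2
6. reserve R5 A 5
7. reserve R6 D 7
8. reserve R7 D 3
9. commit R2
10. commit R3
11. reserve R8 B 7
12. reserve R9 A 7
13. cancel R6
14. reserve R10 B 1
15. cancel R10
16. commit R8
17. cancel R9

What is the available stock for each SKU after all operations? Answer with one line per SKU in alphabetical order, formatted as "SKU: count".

Step 1: reserve R1 C 5 -> on_hand[A=41 B=38 C=33 D=48] avail[A=41 B=38 C=28 D=48] open={R1}
Step 2: cancel R1 -> on_hand[A=41 B=38 C=33 D=48] avail[A=41 B=38 C=33 D=48] open={}
Step 3: reserve R2 C 9 -> on_hand[A=41 B=38 C=33 D=48] avail[A=41 B=38 C=24 D=48] open={R2}
Step 4: reserve R3 A 4 -> on_hand[A=41 B=38 C=33 D=48] avail[A=37 B=38 C=24 D=48] open={R2,R3}
Step 5: reserve R4 C 2 -> on_hand[A=41 B=38 C=33 D=48] avail[A=37 B=38 C=22 D=48] open={R2,R3,R4}
Step 6: reserve R5 A 5 -> on_hand[A=41 B=38 C=33 D=48] avail[A=32 B=38 C=22 D=48] open={R2,R3,R4,R5}
Step 7: reserve R6 D 7 -> on_hand[A=41 B=38 C=33 D=48] avail[A=32 B=38 C=22 D=41] open={R2,R3,R4,R5,R6}
Step 8: reserve R7 D 3 -> on_hand[A=41 B=38 C=33 D=48] avail[A=32 B=38 C=22 D=38] open={R2,R3,R4,R5,R6,R7}
Step 9: commit R2 -> on_hand[A=41 B=38 C=24 D=48] avail[A=32 B=38 C=22 D=38] open={R3,R4,R5,R6,R7}
Step 10: commit R3 -> on_hand[A=37 B=38 C=24 D=48] avail[A=32 B=38 C=22 D=38] open={R4,R5,R6,R7}
Step 11: reserve R8 B 7 -> on_hand[A=37 B=38 C=24 D=48] avail[A=32 B=31 C=22 D=38] open={R4,R5,R6,R7,R8}
Step 12: reserve R9 A 7 -> on_hand[A=37 B=38 C=24 D=48] avail[A=25 B=31 C=22 D=38] open={R4,R5,R6,R7,R8,R9}
Step 13: cancel R6 -> on_hand[A=37 B=38 C=24 D=48] avail[A=25 B=31 C=22 D=45] open={R4,R5,R7,R8,R9}
Step 14: reserve R10 B 1 -> on_hand[A=37 B=38 C=24 D=48] avail[A=25 B=30 C=22 D=45] open={R10,R4,R5,R7,R8,R9}
Step 15: cancel R10 -> on_hand[A=37 B=38 C=24 D=48] avail[A=25 B=31 C=22 D=45] open={R4,R5,R7,R8,R9}
Step 16: commit R8 -> on_hand[A=37 B=31 C=24 D=48] avail[A=25 B=31 C=22 D=45] open={R4,R5,R7,R9}
Step 17: cancel R9 -> on_hand[A=37 B=31 C=24 D=48] avail[A=32 B=31 C=22 D=45] open={R4,R5,R7}

Answer: A: 32
B: 31
C: 22
D: 45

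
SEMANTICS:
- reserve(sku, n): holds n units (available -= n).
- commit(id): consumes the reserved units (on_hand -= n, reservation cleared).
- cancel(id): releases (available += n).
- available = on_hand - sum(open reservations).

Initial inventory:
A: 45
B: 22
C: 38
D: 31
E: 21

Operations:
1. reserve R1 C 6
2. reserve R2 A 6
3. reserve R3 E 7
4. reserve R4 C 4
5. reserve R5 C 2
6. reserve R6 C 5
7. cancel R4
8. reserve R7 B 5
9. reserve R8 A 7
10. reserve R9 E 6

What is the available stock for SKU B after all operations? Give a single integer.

Step 1: reserve R1 C 6 -> on_hand[A=45 B=22 C=38 D=31 E=21] avail[A=45 B=22 C=32 D=31 E=21] open={R1}
Step 2: reserve R2 A 6 -> on_hand[A=45 B=22 C=38 D=31 E=21] avail[A=39 B=22 C=32 D=31 E=21] open={R1,R2}
Step 3: reserve R3 E 7 -> on_hand[A=45 B=22 C=38 D=31 E=21] avail[A=39 B=22 C=32 D=31 E=14] open={R1,R2,R3}
Step 4: reserve R4 C 4 -> on_hand[A=45 B=22 C=38 D=31 E=21] avail[A=39 B=22 C=28 D=31 E=14] open={R1,R2,R3,R4}
Step 5: reserve R5 C 2 -> on_hand[A=45 B=22 C=38 D=31 E=21] avail[A=39 B=22 C=26 D=31 E=14] open={R1,R2,R3,R4,R5}
Step 6: reserve R6 C 5 -> on_hand[A=45 B=22 C=38 D=31 E=21] avail[A=39 B=22 C=21 D=31 E=14] open={R1,R2,R3,R4,R5,R6}
Step 7: cancel R4 -> on_hand[A=45 B=22 C=38 D=31 E=21] avail[A=39 B=22 C=25 D=31 E=14] open={R1,R2,R3,R5,R6}
Step 8: reserve R7 B 5 -> on_hand[A=45 B=22 C=38 D=31 E=21] avail[A=39 B=17 C=25 D=31 E=14] open={R1,R2,R3,R5,R6,R7}
Step 9: reserve R8 A 7 -> on_hand[A=45 B=22 C=38 D=31 E=21] avail[A=32 B=17 C=25 D=31 E=14] open={R1,R2,R3,R5,R6,R7,R8}
Step 10: reserve R9 E 6 -> on_hand[A=45 B=22 C=38 D=31 E=21] avail[A=32 B=17 C=25 D=31 E=8] open={R1,R2,R3,R5,R6,R7,R8,R9}
Final available[B] = 17

Answer: 17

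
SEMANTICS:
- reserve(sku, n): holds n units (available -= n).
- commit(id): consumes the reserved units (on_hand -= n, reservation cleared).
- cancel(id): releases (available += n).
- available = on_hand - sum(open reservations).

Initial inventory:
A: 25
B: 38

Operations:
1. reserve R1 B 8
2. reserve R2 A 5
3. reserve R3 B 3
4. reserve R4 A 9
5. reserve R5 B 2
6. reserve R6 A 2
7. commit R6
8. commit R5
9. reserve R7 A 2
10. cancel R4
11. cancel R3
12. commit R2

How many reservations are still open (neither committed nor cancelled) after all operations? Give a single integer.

Step 1: reserve R1 B 8 -> on_hand[A=25 B=38] avail[A=25 B=30] open={R1}
Step 2: reserve R2 A 5 -> on_hand[A=25 B=38] avail[A=20 B=30] open={R1,R2}
Step 3: reserve R3 B 3 -> on_hand[A=25 B=38] avail[A=20 B=27] open={R1,R2,R3}
Step 4: reserve R4 A 9 -> on_hand[A=25 B=38] avail[A=11 B=27] open={R1,R2,R3,R4}
Step 5: reserve R5 B 2 -> on_hand[A=25 B=38] avail[A=11 B=25] open={R1,R2,R3,R4,R5}
Step 6: reserve R6 A 2 -> on_hand[A=25 B=38] avail[A=9 B=25] open={R1,R2,R3,R4,R5,R6}
Step 7: commit R6 -> on_hand[A=23 B=38] avail[A=9 B=25] open={R1,R2,R3,R4,R5}
Step 8: commit R5 -> on_hand[A=23 B=36] avail[A=9 B=25] open={R1,R2,R3,R4}
Step 9: reserve R7 A 2 -> on_hand[A=23 B=36] avail[A=7 B=25] open={R1,R2,R3,R4,R7}
Step 10: cancel R4 -> on_hand[A=23 B=36] avail[A=16 B=25] open={R1,R2,R3,R7}
Step 11: cancel R3 -> on_hand[A=23 B=36] avail[A=16 B=28] open={R1,R2,R7}
Step 12: commit R2 -> on_hand[A=18 B=36] avail[A=16 B=28] open={R1,R7}
Open reservations: ['R1', 'R7'] -> 2

Answer: 2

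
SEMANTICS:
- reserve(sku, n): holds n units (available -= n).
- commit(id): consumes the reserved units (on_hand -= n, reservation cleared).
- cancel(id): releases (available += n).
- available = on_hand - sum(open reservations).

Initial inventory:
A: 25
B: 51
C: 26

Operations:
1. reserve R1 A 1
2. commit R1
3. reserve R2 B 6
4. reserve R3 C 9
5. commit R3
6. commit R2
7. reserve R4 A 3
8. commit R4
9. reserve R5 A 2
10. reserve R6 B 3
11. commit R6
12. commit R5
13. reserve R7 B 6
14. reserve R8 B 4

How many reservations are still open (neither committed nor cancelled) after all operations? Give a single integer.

Answer: 2

Derivation:
Step 1: reserve R1 A 1 -> on_hand[A=25 B=51 C=26] avail[A=24 B=51 C=26] open={R1}
Step 2: commit R1 -> on_hand[A=24 B=51 C=26] avail[A=24 B=51 C=26] open={}
Step 3: reserve R2 B 6 -> on_hand[A=24 B=51 C=26] avail[A=24 B=45 C=26] open={R2}
Step 4: reserve R3 C 9 -> on_hand[A=24 B=51 C=26] avail[A=24 B=45 C=17] open={R2,R3}
Step 5: commit R3 -> on_hand[A=24 B=51 C=17] avail[A=24 B=45 C=17] open={R2}
Step 6: commit R2 -> on_hand[A=24 B=45 C=17] avail[A=24 B=45 C=17] open={}
Step 7: reserve R4 A 3 -> on_hand[A=24 B=45 C=17] avail[A=21 B=45 C=17] open={R4}
Step 8: commit R4 -> on_hand[A=21 B=45 C=17] avail[A=21 B=45 C=17] open={}
Step 9: reserve R5 A 2 -> on_hand[A=21 B=45 C=17] avail[A=19 B=45 C=17] open={R5}
Step 10: reserve R6 B 3 -> on_hand[A=21 B=45 C=17] avail[A=19 B=42 C=17] open={R5,R6}
Step 11: commit R6 -> on_hand[A=21 B=42 C=17] avail[A=19 B=42 C=17] open={R5}
Step 12: commit R5 -> on_hand[A=19 B=42 C=17] avail[A=19 B=42 C=17] open={}
Step 13: reserve R7 B 6 -> on_hand[A=19 B=42 C=17] avail[A=19 B=36 C=17] open={R7}
Step 14: reserve R8 B 4 -> on_hand[A=19 B=42 C=17] avail[A=19 B=32 C=17] open={R7,R8}
Open reservations: ['R7', 'R8'] -> 2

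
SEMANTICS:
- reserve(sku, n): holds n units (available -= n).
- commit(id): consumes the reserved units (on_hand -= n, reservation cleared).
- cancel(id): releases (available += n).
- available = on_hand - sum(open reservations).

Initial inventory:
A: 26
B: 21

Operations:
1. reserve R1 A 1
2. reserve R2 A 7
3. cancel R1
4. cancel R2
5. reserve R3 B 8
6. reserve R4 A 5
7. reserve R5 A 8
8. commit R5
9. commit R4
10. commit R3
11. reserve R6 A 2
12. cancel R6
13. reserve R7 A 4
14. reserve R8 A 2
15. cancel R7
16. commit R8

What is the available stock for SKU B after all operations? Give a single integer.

Answer: 13

Derivation:
Step 1: reserve R1 A 1 -> on_hand[A=26 B=21] avail[A=25 B=21] open={R1}
Step 2: reserve R2 A 7 -> on_hand[A=26 B=21] avail[A=18 B=21] open={R1,R2}
Step 3: cancel R1 -> on_hand[A=26 B=21] avail[A=19 B=21] open={R2}
Step 4: cancel R2 -> on_hand[A=26 B=21] avail[A=26 B=21] open={}
Step 5: reserve R3 B 8 -> on_hand[A=26 B=21] avail[A=26 B=13] open={R3}
Step 6: reserve R4 A 5 -> on_hand[A=26 B=21] avail[A=21 B=13] open={R3,R4}
Step 7: reserve R5 A 8 -> on_hand[A=26 B=21] avail[A=13 B=13] open={R3,R4,R5}
Step 8: commit R5 -> on_hand[A=18 B=21] avail[A=13 B=13] open={R3,R4}
Step 9: commit R4 -> on_hand[A=13 B=21] avail[A=13 B=13] open={R3}
Step 10: commit R3 -> on_hand[A=13 B=13] avail[A=13 B=13] open={}
Step 11: reserve R6 A 2 -> on_hand[A=13 B=13] avail[A=11 B=13] open={R6}
Step 12: cancel R6 -> on_hand[A=13 B=13] avail[A=13 B=13] open={}
Step 13: reserve R7 A 4 -> on_hand[A=13 B=13] avail[A=9 B=13] open={R7}
Step 14: reserve R8 A 2 -> on_hand[A=13 B=13] avail[A=7 B=13] open={R7,R8}
Step 15: cancel R7 -> on_hand[A=13 B=13] avail[A=11 B=13] open={R8}
Step 16: commit R8 -> on_hand[A=11 B=13] avail[A=11 B=13] open={}
Final available[B] = 13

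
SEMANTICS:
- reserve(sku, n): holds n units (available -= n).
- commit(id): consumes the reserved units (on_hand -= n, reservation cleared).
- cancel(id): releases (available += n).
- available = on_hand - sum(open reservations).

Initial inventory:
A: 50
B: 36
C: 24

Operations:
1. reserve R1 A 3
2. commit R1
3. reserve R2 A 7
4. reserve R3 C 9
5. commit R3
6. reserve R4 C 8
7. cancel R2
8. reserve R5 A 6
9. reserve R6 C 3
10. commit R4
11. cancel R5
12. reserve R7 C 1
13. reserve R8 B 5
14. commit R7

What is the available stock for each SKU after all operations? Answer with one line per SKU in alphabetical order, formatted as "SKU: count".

Answer: A: 47
B: 31
C: 3

Derivation:
Step 1: reserve R1 A 3 -> on_hand[A=50 B=36 C=24] avail[A=47 B=36 C=24] open={R1}
Step 2: commit R1 -> on_hand[A=47 B=36 C=24] avail[A=47 B=36 C=24] open={}
Step 3: reserve R2 A 7 -> on_hand[A=47 B=36 C=24] avail[A=40 B=36 C=24] open={R2}
Step 4: reserve R3 C 9 -> on_hand[A=47 B=36 C=24] avail[A=40 B=36 C=15] open={R2,R3}
Step 5: commit R3 -> on_hand[A=47 B=36 C=15] avail[A=40 B=36 C=15] open={R2}
Step 6: reserve R4 C 8 -> on_hand[A=47 B=36 C=15] avail[A=40 B=36 C=7] open={R2,R4}
Step 7: cancel R2 -> on_hand[A=47 B=36 C=15] avail[A=47 B=36 C=7] open={R4}
Step 8: reserve R5 A 6 -> on_hand[A=47 B=36 C=15] avail[A=41 B=36 C=7] open={R4,R5}
Step 9: reserve R6 C 3 -> on_hand[A=47 B=36 C=15] avail[A=41 B=36 C=4] open={R4,R5,R6}
Step 10: commit R4 -> on_hand[A=47 B=36 C=7] avail[A=41 B=36 C=4] open={R5,R6}
Step 11: cancel R5 -> on_hand[A=47 B=36 C=7] avail[A=47 B=36 C=4] open={R6}
Step 12: reserve R7 C 1 -> on_hand[A=47 B=36 C=7] avail[A=47 B=36 C=3] open={R6,R7}
Step 13: reserve R8 B 5 -> on_hand[A=47 B=36 C=7] avail[A=47 B=31 C=3] open={R6,R7,R8}
Step 14: commit R7 -> on_hand[A=47 B=36 C=6] avail[A=47 B=31 C=3] open={R6,R8}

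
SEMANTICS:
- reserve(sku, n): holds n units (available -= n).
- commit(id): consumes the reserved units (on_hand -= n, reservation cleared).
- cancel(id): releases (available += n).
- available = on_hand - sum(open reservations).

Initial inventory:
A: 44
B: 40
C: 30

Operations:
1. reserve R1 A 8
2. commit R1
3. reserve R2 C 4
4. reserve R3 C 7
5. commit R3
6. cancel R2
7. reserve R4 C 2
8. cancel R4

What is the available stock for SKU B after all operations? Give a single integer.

Answer: 40

Derivation:
Step 1: reserve R1 A 8 -> on_hand[A=44 B=40 C=30] avail[A=36 B=40 C=30] open={R1}
Step 2: commit R1 -> on_hand[A=36 B=40 C=30] avail[A=36 B=40 C=30] open={}
Step 3: reserve R2 C 4 -> on_hand[A=36 B=40 C=30] avail[A=36 B=40 C=26] open={R2}
Step 4: reserve R3 C 7 -> on_hand[A=36 B=40 C=30] avail[A=36 B=40 C=19] open={R2,R3}
Step 5: commit R3 -> on_hand[A=36 B=40 C=23] avail[A=36 B=40 C=19] open={R2}
Step 6: cancel R2 -> on_hand[A=36 B=40 C=23] avail[A=36 B=40 C=23] open={}
Step 7: reserve R4 C 2 -> on_hand[A=36 B=40 C=23] avail[A=36 B=40 C=21] open={R4}
Step 8: cancel R4 -> on_hand[A=36 B=40 C=23] avail[A=36 B=40 C=23] open={}
Final available[B] = 40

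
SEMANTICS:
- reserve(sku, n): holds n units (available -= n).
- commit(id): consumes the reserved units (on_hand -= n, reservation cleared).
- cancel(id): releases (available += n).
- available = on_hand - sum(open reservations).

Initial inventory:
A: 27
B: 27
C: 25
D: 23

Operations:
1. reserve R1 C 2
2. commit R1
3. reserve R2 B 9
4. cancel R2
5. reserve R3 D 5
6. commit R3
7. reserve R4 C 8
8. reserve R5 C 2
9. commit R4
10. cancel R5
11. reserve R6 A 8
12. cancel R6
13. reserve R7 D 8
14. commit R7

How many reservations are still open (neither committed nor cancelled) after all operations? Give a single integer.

Answer: 0

Derivation:
Step 1: reserve R1 C 2 -> on_hand[A=27 B=27 C=25 D=23] avail[A=27 B=27 C=23 D=23] open={R1}
Step 2: commit R1 -> on_hand[A=27 B=27 C=23 D=23] avail[A=27 B=27 C=23 D=23] open={}
Step 3: reserve R2 B 9 -> on_hand[A=27 B=27 C=23 D=23] avail[A=27 B=18 C=23 D=23] open={R2}
Step 4: cancel R2 -> on_hand[A=27 B=27 C=23 D=23] avail[A=27 B=27 C=23 D=23] open={}
Step 5: reserve R3 D 5 -> on_hand[A=27 B=27 C=23 D=23] avail[A=27 B=27 C=23 D=18] open={R3}
Step 6: commit R3 -> on_hand[A=27 B=27 C=23 D=18] avail[A=27 B=27 C=23 D=18] open={}
Step 7: reserve R4 C 8 -> on_hand[A=27 B=27 C=23 D=18] avail[A=27 B=27 C=15 D=18] open={R4}
Step 8: reserve R5 C 2 -> on_hand[A=27 B=27 C=23 D=18] avail[A=27 B=27 C=13 D=18] open={R4,R5}
Step 9: commit R4 -> on_hand[A=27 B=27 C=15 D=18] avail[A=27 B=27 C=13 D=18] open={R5}
Step 10: cancel R5 -> on_hand[A=27 B=27 C=15 D=18] avail[A=27 B=27 C=15 D=18] open={}
Step 11: reserve R6 A 8 -> on_hand[A=27 B=27 C=15 D=18] avail[A=19 B=27 C=15 D=18] open={R6}
Step 12: cancel R6 -> on_hand[A=27 B=27 C=15 D=18] avail[A=27 B=27 C=15 D=18] open={}
Step 13: reserve R7 D 8 -> on_hand[A=27 B=27 C=15 D=18] avail[A=27 B=27 C=15 D=10] open={R7}
Step 14: commit R7 -> on_hand[A=27 B=27 C=15 D=10] avail[A=27 B=27 C=15 D=10] open={}
Open reservations: [] -> 0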